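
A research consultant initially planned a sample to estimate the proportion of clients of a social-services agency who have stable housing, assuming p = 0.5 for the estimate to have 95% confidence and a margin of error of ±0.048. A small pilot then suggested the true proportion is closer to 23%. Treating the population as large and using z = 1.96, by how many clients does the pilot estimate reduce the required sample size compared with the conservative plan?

Conservative (p = 0.5): n = 1.96² × 0.25 / 0.048² ≈ 416.84 → 417.
Using p = 0.23: p(1−p) = 0.1771, so n = 1.96² × 0.1771 / 0.048² ≈ 295.29 → 296.
Reduction: 417 − 296 = 121.

121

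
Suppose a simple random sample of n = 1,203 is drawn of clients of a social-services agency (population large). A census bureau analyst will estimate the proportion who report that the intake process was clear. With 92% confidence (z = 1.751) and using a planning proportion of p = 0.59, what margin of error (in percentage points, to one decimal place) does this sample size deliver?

2.5

SE(p̂) = √[p(1−p)/n] = √[0.2419/1203] = 0.01418.
E = z × SE = 1.751 × 0.01418 = 0.02483, or 2.5 percentage points.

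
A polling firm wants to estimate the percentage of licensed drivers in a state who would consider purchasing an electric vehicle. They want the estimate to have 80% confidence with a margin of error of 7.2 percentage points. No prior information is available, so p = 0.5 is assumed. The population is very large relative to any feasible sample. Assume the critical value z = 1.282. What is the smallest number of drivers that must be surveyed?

80

With p = 0.5, p(1−p) = 0.25.
n = z²·p(1−p)/E² = 1.282² × 0.2500 / 0.072² = 1.6435 × 0.2500 / 0.005184 ≈ 79.26.
Rounding up gives n = 80.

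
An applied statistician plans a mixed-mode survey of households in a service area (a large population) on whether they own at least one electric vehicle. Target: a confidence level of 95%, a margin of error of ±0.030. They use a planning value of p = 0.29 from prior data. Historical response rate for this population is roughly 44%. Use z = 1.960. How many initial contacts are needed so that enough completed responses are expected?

1998

Completed interviews needed: n₀ = 1.960² × 0.2059 / 0.030² ≈ 878.87 → 879.
At a 44% response rate, contacts needed = 879 / 0.44 ≈ 1997.73 → 1998.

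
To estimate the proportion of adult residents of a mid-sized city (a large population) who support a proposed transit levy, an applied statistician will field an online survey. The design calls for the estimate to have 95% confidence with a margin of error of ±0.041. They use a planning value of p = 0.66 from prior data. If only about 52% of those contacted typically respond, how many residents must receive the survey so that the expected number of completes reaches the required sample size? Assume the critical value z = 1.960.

Completed interviews needed: n₀ = 1.960² × 0.2244 / 0.041² ≈ 512.82 → 513.
At a 52% response rate, contacts needed = 513 / 0.52 ≈ 986.54 → 987.

987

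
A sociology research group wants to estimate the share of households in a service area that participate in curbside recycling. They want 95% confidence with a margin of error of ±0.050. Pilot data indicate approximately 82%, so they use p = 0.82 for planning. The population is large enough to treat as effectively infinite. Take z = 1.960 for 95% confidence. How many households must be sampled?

227

With p = 0.82, p(1−p) = 0.1476.
n = z²·p(1−p)/E² = 1.960² × 0.1476 / 0.050² = 3.8416 × 0.1476 / 0.002500 ≈ 226.81.
Rounding up gives n = 227.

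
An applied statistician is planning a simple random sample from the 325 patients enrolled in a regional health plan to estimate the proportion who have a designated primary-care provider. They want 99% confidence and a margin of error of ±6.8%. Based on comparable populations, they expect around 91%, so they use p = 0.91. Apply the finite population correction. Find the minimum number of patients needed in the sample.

For 99% confidence, z = 2.576.
Unadjusted: n₀ = 2.576² × 0.91 × 0.09 / 0.068² ≈ 117.53, so n₀ = 118.
Finite population correction with N = 325: n = n₀ / (1 + (n₀−1)/N) = 118 / (1 + 117/325) = 118 / 1.3600 ≈ 86.76.
Rounding up, n = 87.

87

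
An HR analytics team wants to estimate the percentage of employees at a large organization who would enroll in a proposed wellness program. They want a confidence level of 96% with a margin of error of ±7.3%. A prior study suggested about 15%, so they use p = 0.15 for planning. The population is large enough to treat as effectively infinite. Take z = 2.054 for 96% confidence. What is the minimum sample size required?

With p = 0.15, p(1−p) = 0.1275.
n = z²·p(1−p)/E² = 2.054² × 0.1275 / 0.073² = 4.2189 × 0.1275 / 0.005329 ≈ 100.94.
Rounding up gives n = 101.

101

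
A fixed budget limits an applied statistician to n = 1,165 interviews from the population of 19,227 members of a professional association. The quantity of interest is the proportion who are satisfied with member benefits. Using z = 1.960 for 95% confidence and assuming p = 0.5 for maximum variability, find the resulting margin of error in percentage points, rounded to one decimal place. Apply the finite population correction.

Finite-population factor: (N−n)/(N−1) = (19227−1165)/(19227−1) = 0.9395.
SE(p̂) = √[p(1−p)/n · (N−n)/(N−1)] = √[0.2500/1165 × 0.9395] = 0.01420.
E = z × SE = 1.960 × 0.01420 = 0.02783 ≈ 2.8 percentage points.

2.8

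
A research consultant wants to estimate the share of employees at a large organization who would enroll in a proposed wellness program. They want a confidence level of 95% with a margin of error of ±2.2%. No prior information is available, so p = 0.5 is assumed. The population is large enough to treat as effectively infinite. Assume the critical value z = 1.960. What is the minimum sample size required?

1985

With p = 0.5, p(1−p) = 0.25.
n = z²·p(1−p)/E² = 1.960² × 0.2500 / 0.022² = 3.8416 × 0.2500 / 0.000484 ≈ 1984.30.
Rounding up gives n = 1985.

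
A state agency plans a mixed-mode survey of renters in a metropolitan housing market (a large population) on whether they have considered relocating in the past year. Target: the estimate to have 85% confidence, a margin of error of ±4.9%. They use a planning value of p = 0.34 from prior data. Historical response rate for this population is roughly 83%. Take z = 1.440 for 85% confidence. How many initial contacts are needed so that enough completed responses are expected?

234

Completed interviews needed: n₀ = 1.440² × 0.2244 / 0.049² ≈ 193.80 → 194.
At an 83% response rate, contacts needed = 194 / 0.83 ≈ 233.73 → 234.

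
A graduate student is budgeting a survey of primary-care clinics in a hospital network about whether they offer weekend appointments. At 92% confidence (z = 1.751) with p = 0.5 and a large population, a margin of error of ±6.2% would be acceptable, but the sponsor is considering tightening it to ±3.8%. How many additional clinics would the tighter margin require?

331

At ±6.2%: n = 1.751² × 0.2500 / 0.062² ≈ 199.40 → 200.
At ±3.8%: n = 1.751² × 0.2500 / 0.038² ≈ 530.82 → 531.
Additional respondents: 531 − 200 = 331.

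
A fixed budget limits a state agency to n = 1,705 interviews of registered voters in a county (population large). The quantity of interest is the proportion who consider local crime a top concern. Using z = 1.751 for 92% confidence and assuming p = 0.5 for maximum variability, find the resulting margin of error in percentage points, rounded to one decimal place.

2.1

SE(p̂) = √[p(1−p)/n] = √[0.2500/1705] = 0.01211.
E = z × SE = 1.751 × 0.01211 = 0.02120, or 2.1 percentage points.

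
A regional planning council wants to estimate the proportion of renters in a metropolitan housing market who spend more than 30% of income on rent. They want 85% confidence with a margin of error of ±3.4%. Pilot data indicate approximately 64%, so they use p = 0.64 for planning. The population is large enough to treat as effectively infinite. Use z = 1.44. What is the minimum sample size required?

414

With p = 0.64, p(1−p) = 0.2304.
n = z²·p(1−p)/E² = 1.44² × 0.2304 / 0.034² = 2.0736 × 0.2304 / 0.001156 ≈ 413.28.
Rounding up gives n = 414.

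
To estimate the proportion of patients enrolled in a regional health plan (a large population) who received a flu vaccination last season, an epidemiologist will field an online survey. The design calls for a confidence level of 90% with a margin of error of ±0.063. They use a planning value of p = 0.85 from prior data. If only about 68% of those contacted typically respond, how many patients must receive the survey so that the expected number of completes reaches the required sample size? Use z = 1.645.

Completed interviews needed: n₀ = 1.645² × 0.1275 / 0.063² ≈ 86.93 → 87.
At a 68% response rate, contacts needed = 87 / 0.68 ≈ 127.94 → 128.

128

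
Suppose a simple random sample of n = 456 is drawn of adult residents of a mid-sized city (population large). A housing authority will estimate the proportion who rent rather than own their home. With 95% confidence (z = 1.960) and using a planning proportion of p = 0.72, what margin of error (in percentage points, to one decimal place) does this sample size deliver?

SE(p̂) = √[p(1−p)/n] = √[0.2016/456] = 0.02103.
E = z × SE = 1.960 × 0.02103 = 0.04121, or 4.1 percentage points.

4.1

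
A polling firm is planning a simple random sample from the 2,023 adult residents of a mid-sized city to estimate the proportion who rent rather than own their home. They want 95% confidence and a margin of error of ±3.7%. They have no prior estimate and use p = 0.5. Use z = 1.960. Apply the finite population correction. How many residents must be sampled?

Unadjusted: n₀ = 1.960² × 0.50 × 0.50 / 0.037² ≈ 701.53, so n₀ = 702.
Finite population correction with N = 2,023: n = n₀ / (1 + (n₀−1)/N) = 702 / (1 + 701/2023) = 702 / 1.3465 ≈ 521.35.
Rounding up, n = 522.

522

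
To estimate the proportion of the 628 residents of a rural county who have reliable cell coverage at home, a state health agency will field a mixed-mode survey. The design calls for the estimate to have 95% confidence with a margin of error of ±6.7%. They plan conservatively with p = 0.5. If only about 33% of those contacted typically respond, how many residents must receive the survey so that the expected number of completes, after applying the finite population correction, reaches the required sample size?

485

For 95% confidence, z = 1.960.
Completed interviews needed (unadjusted): n₀ = 1.960² × 0.2500 / 0.067² ≈ 213.95 → 214.
FPC for N = 628: n = 214 / (1 + 213/628) = 214 / 1.3392 ≈ 159.80 → 160.
At a 33% response rate, contacts needed = 160 / 0.33 ≈ 484.85 → 485.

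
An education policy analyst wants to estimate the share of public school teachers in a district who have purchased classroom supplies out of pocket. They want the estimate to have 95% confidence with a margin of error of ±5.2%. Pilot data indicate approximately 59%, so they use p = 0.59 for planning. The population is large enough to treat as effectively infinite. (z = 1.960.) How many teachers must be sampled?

344

With p = 0.59, p(1−p) = 0.2419.
n = z²·p(1−p)/E² = 1.960² × 0.2419 / 0.052² = 3.8416 × 0.2419 / 0.002704 ≈ 343.67.
Rounding up gives n = 344.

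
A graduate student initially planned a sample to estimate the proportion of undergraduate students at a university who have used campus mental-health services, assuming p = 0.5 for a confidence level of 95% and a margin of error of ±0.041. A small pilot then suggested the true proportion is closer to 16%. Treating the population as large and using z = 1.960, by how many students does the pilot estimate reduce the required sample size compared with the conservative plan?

264

Conservative (p = 0.5): n = 1.960² × 0.25 / 0.041² ≈ 571.33 → 572.
Using p = 0.16: p(1−p) = 0.1344, so n = 1.960² × 0.1344 / 0.041² ≈ 307.15 → 308.
Reduction: 572 − 308 = 264.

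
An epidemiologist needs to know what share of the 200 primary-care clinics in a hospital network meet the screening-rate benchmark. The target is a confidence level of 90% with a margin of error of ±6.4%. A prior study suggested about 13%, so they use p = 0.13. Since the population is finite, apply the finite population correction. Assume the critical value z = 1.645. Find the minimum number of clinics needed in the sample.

Unadjusted: n₀ = 1.645² × 0.13 × 0.87 / 0.064² ≈ 74.72, so n₀ = 75.
Finite population correction with N = 200: n = n₀ / (1 + (n₀−1)/N) = 75 / (1 + 74/200) = 75 / 1.3700 ≈ 54.74.
Rounding up, n = 55.

55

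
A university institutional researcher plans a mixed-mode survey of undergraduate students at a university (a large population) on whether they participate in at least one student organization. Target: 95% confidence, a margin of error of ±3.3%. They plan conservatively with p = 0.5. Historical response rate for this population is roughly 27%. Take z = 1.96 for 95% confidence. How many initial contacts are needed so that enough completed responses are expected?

3267

Completed interviews needed: n₀ = 1.96² × 0.2500 / 0.033² ≈ 881.91 → 882.
At a 27% response rate, contacts needed = 882 / 0.27 ≈ 3266.67 → 3267.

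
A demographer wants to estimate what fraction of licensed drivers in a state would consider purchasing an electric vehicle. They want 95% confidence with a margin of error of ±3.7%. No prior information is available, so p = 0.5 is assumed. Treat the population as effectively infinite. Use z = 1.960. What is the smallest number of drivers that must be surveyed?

702

With p = 0.5, p(1−p) = 0.25.
n = z²·p(1−p)/E² = 1.960² × 0.2500 / 0.037² = 3.8416 × 0.2500 / 0.001369 ≈ 701.53.
Rounding up gives n = 702.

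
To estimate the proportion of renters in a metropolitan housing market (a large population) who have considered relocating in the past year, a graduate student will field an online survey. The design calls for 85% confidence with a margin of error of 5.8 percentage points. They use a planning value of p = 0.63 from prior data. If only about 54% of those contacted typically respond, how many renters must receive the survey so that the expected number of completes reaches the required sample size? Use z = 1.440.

267

Completed interviews needed: n₀ = 1.440² × 0.2331 / 0.058² ≈ 143.68 → 144.
At a 54% response rate, contacts needed = 144 / 0.54 ≈ 266.67 → 267.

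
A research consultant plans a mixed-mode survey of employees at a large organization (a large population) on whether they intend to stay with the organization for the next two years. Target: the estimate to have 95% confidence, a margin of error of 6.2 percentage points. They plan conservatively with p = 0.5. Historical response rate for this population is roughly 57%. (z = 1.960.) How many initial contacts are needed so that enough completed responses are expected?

439

Completed interviews needed: n₀ = 1.960² × 0.2500 / 0.062² ≈ 249.84 → 250.
At a 57% response rate, contacts needed = 250 / 0.57 ≈ 438.60 → 439.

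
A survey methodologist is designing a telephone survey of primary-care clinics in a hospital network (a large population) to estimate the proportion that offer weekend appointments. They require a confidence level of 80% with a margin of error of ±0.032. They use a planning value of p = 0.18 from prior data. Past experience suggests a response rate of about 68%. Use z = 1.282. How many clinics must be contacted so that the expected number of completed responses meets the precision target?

349

Completed interviews needed: n₀ = 1.282² × 0.1476 / 0.032² ≈ 236.90 → 237.
At a 68% response rate, contacts needed = 237 / 0.68 ≈ 348.53 → 349.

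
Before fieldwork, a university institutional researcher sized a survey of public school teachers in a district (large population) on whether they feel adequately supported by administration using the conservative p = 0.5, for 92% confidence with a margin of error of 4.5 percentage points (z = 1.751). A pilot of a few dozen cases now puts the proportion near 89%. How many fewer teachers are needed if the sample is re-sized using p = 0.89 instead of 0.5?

230

Conservative (p = 0.5): n = 1.751² × 0.25 / 0.045² ≈ 378.52 → 379.
Using p = 0.89: p(1−p) = 0.0979, so n = 1.751² × 0.0979 / 0.045² ≈ 148.23 → 149.
Reduction: 379 − 149 = 230.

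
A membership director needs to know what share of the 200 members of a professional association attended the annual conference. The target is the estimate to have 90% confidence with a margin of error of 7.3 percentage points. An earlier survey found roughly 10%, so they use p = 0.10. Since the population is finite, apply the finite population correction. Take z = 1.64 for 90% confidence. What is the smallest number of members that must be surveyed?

38

Unadjusted: n₀ = 1.64² × 0.10 × 0.90 / 0.073² ≈ 45.42, so n₀ = 46.
Finite population correction with N = 200: n = n₀ / (1 + (n₀−1)/N) = 46 / (1 + 45/200) = 46 / 1.2250 ≈ 37.55.
Rounding up, n = 38.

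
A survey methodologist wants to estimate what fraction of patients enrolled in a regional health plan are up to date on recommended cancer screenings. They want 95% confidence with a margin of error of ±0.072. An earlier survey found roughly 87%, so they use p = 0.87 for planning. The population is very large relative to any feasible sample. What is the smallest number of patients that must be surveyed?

For 95% confidence, z = 1.960.
With p = 0.87, p(1−p) = 0.1131.
n = z²·p(1−p)/E² = 1.960² × 0.1131 / 0.072² = 3.8416 × 0.1131 / 0.005184 ≈ 83.81.
Rounding up gives n = 84.

84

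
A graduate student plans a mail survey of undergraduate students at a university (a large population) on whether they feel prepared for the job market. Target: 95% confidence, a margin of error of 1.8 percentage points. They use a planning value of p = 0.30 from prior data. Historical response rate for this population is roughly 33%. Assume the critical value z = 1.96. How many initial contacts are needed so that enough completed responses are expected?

Completed interviews needed: n₀ = 1.96² × 0.2100 / 0.018² ≈ 2489.93 → 2490.
At a 33% response rate, contacts needed = 2490 / 0.33 ≈ 7545.45 → 7546.

7546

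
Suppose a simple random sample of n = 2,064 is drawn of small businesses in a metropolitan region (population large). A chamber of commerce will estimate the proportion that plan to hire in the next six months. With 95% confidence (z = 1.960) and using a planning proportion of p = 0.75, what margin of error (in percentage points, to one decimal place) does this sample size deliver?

SE(p̂) = √[p(1−p)/n] = √[0.1875/2064] = 0.00953.
E = z × SE = 1.960 × 0.00953 = 0.01868, or 1.9 percentage points.

1.9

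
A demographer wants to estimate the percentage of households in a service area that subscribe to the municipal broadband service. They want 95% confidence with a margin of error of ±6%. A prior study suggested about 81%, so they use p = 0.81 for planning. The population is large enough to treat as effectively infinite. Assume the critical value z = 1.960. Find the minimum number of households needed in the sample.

With p = 0.81, p(1−p) = 0.1539.
n = z²·p(1−p)/E² = 1.960² × 0.1539 / 0.060² = 3.8416 × 0.1539 / 0.003600 ≈ 164.23.
Rounding up gives n = 165.

165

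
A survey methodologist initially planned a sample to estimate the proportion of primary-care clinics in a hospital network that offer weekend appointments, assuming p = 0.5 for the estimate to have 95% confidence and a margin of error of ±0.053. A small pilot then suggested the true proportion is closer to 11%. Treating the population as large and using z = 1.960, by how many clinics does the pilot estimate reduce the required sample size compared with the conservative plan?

208

Conservative (p = 0.5): n = 1.960² × 0.25 / 0.053² ≈ 341.90 → 342.
Using p = 0.11: p(1−p) = 0.0979, so n = 1.960² × 0.0979 / 0.053² ≈ 133.89 → 134.
Reduction: 342 − 134 = 208.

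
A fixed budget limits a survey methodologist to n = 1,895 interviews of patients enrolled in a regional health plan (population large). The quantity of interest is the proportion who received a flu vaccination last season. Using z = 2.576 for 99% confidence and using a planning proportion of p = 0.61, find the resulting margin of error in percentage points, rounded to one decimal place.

2.9

SE(p̂) = √[p(1−p)/n] = √[0.2379/1895] = 0.01120.
E = z × SE = 2.576 × 0.01120 = 0.02886, or 2.9 percentage points.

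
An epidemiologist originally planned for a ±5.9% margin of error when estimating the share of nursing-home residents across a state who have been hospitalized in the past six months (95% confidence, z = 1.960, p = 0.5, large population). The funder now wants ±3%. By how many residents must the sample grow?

At ±5.9%: n = 1.960² × 0.2500 / 0.059² ≈ 275.90 → 276.
At ±3%: n = 1.960² × 0.2500 / 0.030² ≈ 1067.11 → 1068.
Additional respondents: 1068 − 276 = 792.

792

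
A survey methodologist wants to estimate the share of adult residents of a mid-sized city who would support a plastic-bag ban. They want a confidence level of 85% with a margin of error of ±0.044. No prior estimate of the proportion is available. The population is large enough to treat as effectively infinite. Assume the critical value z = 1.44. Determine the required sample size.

With no prior estimate, use p = 0.5, giving p(1−p) = 0.25.
n = z²·p(1−p)/E² = 1.44² × 0.2500 / 0.044² = 2.0736 × 0.2500 / 0.001936 ≈ 267.77.
Rounding up gives n = 268.

268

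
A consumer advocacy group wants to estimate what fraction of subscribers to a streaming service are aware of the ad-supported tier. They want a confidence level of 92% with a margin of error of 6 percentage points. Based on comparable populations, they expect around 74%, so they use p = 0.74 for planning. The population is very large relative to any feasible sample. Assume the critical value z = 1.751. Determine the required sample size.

With p = 0.74, p(1−p) = 0.1924.
n = z²·p(1−p)/E² = 1.751² × 0.1924 / 0.060² = 3.0660 × 0.1924 / 0.003600 ≈ 163.86.
Rounding up gives n = 164.

164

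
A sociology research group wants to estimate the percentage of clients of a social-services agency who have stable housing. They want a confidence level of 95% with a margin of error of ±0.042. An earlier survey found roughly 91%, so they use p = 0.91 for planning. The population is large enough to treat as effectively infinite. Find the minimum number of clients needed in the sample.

179

For 95% confidence, z = 1.960.
With p = 0.91, p(1−p) = 0.0819.
n = z²·p(1−p)/E² = 1.960² × 0.0819 / 0.042² = 3.8416 × 0.0819 / 0.001764 ≈ 178.36.
Rounding up gives n = 179.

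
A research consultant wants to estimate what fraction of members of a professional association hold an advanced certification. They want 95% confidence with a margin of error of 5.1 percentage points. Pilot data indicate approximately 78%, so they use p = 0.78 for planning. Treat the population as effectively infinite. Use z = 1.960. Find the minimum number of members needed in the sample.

With p = 0.78, p(1−p) = 0.1716.
n = z²·p(1−p)/E² = 1.960² × 0.1716 / 0.051² = 3.8416 × 0.1716 / 0.002601 ≈ 253.45.
Rounding up gives n = 254.

254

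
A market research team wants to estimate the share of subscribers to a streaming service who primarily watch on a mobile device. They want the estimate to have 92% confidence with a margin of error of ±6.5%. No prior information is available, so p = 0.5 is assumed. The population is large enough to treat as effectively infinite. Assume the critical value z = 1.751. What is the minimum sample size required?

With p = 0.5, p(1−p) = 0.25.
n = z²·p(1−p)/E² = 1.751² × 0.2500 / 0.065² = 3.0660 × 0.2500 / 0.004225 ≈ 181.42.
Rounding up gives n = 182.

182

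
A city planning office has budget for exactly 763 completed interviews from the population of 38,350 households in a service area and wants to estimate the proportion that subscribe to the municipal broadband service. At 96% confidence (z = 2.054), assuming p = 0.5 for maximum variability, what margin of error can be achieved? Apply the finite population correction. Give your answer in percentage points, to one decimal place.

3.7

Finite-population factor: (N−n)/(N−1) = (38350−763)/(38350−1) = 0.9801.
SE(p̂) = √[p(1−p)/n · (N−n)/(N−1)] = √[0.2500/763 × 0.9801] = 0.01792.
E = z × SE = 2.054 × 0.01792 = 0.03681 ≈ 3.7 percentage points.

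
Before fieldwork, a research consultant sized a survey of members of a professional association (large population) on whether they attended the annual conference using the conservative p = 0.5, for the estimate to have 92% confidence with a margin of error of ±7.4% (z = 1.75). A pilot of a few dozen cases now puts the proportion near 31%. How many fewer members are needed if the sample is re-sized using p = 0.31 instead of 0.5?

Conservative (p = 0.5): n = 1.75² × 0.25 / 0.074² ≈ 139.81 → 140.
Using p = 0.31: p(1−p) = 0.2139, so n = 1.75² × 0.2139 / 0.074² ≈ 119.63 → 120.
Reduction: 140 − 120 = 20.

20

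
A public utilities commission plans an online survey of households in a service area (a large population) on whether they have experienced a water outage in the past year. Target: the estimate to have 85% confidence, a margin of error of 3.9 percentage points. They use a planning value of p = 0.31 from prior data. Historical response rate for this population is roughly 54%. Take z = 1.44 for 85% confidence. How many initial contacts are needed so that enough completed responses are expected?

541

Completed interviews needed: n₀ = 1.44² × 0.2139 / 0.039² ≈ 291.61 → 292.
At a 54% response rate, contacts needed = 292 / 0.54 ≈ 540.74 → 541.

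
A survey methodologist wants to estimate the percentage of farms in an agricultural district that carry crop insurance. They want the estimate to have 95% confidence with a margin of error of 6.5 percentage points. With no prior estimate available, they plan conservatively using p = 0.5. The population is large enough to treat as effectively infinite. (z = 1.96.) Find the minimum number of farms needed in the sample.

228

With p = 0.5, p(1−p) = 0.25.
n = z²·p(1−p)/E² = 1.96² × 0.2500 / 0.065² = 3.8416 × 0.2500 / 0.004225 ≈ 227.31.
Rounding up gives n = 228.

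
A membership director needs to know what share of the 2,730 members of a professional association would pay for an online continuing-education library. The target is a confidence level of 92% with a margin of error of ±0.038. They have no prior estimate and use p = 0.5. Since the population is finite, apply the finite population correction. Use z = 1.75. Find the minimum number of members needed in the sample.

Unadjusted: n₀ = 1.75² × 0.50 × 0.50 / 0.038² ≈ 530.21, so n₀ = 531.
Finite population correction with N = 2,730: n = n₀ / (1 + (n₀−1)/N) = 531 / (1 + 530/2730) = 531 / 1.1941 ≈ 444.67.
Rounding up, n = 445.

445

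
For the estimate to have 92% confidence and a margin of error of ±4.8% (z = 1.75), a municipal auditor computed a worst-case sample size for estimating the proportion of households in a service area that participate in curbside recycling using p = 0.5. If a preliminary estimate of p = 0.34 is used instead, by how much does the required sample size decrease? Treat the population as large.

34

Conservative (p = 0.5): n = 1.75² × 0.25 / 0.048² ≈ 332.30 → 333.
Using p = 0.34: p(1−p) = 0.2244, so n = 1.75² × 0.2244 / 0.048² ≈ 298.27 → 299.
Reduction: 333 − 299 = 34.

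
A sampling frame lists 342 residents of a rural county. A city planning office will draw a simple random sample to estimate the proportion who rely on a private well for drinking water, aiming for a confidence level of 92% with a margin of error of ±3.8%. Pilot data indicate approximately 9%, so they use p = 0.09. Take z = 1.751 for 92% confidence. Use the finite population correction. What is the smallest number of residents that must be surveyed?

116

Unadjusted: n₀ = 1.751² × 0.09 × 0.91 / 0.038² ≈ 173.90, so n₀ = 174.
Finite population correction with N = 342: n = n₀ / (1 + (n₀−1)/N) = 174 / (1 + 173/342) = 174 / 1.5058 ≈ 115.55.
Rounding up, n = 116.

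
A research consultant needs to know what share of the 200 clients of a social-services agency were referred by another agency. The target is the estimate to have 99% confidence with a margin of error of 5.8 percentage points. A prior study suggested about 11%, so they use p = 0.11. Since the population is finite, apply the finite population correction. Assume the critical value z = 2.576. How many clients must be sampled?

99

Unadjusted: n₀ = 2.576² × 0.11 × 0.89 / 0.058² ≈ 193.12, so n₀ = 194.
Finite population correction with N = 200: n = n₀ / (1 + (n₀−1)/N) = 194 / (1 + 193/200) = 194 / 1.9650 ≈ 98.73.
Rounding up, n = 99.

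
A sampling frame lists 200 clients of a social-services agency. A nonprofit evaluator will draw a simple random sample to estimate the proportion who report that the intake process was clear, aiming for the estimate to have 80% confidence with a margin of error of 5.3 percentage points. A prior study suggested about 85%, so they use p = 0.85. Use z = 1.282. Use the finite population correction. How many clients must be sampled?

Unadjusted: n₀ = 1.282² × 0.85 × 0.15 / 0.053² ≈ 74.60, so n₀ = 75.
Finite population correction with N = 200: n = n₀ / (1 + (n₀−1)/N) = 75 / (1 + 74/200) = 75 / 1.3700 ≈ 54.74.
Rounding up, n = 55.

55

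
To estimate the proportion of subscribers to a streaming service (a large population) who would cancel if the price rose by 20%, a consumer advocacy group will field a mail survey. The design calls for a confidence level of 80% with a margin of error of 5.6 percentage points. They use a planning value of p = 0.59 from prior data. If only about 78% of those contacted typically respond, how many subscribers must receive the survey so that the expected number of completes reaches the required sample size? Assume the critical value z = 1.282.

163

Completed interviews needed: n₀ = 1.282² × 0.2419 / 0.056² ≈ 126.78 → 127.
At a 78% response rate, contacts needed = 127 / 0.78 ≈ 162.82 → 163.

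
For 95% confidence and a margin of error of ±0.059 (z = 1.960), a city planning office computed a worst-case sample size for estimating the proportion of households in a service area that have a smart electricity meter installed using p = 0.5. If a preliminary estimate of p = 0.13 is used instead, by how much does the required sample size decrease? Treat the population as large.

151

Conservative (p = 0.5): n = 1.960² × 0.25 / 0.059² ≈ 275.90 → 276.
Using p = 0.13: p(1−p) = 0.1131, so n = 1.960² × 0.1131 / 0.059² ≈ 124.82 → 125.
Reduction: 276 − 125 = 151.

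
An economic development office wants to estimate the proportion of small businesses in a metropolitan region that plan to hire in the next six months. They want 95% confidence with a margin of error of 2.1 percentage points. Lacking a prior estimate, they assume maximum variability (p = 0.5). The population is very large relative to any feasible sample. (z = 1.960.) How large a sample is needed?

2178

With p = 0.5, p(1−p) = 0.25.
n = z²·p(1−p)/E² = 1.960² × 0.2500 / 0.021² = 3.8416 × 0.2500 / 0.000441 ≈ 2177.78.
Rounding up gives n = 2178.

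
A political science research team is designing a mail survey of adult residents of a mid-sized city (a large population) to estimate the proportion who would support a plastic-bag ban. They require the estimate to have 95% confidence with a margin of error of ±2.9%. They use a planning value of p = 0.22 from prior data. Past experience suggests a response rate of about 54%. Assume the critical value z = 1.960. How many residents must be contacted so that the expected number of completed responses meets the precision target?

Completed interviews needed: n₀ = 1.960² × 0.1716 / 0.029² ≈ 783.85 → 784.
At a 54% response rate, contacts needed = 784 / 0.54 ≈ 1451.85 → 1452.

1452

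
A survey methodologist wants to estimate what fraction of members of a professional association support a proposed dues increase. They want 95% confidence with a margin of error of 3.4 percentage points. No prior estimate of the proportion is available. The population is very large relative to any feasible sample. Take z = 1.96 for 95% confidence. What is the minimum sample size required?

With no prior estimate, use p = 0.5, giving p(1−p) = 0.25.
n = z²·p(1−p)/E² = 1.96² × 0.2500 / 0.034² = 3.8416 × 0.2500 / 0.001156 ≈ 830.80.
Rounding up gives n = 831.

831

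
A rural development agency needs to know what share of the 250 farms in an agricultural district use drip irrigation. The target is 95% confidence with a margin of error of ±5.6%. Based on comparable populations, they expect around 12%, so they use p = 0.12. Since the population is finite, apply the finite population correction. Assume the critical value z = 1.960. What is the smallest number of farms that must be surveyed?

Unadjusted: n₀ = 1.960² × 0.12 × 0.88 / 0.056² ≈ 129.36, so n₀ = 130.
Finite population correction with N = 250: n = n₀ / (1 + (n₀−1)/N) = 130 / (1 + 129/250) = 130 / 1.5160 ≈ 85.75.
Rounding up, n = 86.

86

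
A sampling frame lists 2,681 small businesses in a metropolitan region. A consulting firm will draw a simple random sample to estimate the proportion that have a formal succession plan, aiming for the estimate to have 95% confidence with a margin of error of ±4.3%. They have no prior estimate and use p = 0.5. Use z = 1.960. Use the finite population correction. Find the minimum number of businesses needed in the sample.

Unadjusted: n₀ = 1.960² × 0.50 × 0.50 / 0.043² ≈ 519.42, so n₀ = 520.
Finite population correction with N = 2,681: n = n₀ / (1 + (n₀−1)/N) = 520 / (1 + 519/2681) = 520 / 1.1936 ≈ 435.66.
Rounding up, n = 436.

436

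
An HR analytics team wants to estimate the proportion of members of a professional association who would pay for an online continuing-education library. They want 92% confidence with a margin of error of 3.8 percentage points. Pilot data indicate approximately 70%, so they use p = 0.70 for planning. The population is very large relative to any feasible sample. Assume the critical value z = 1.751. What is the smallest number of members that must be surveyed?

With p = 0.70, p(1−p) = 0.2100.
n = z²·p(1−p)/E² = 1.751² × 0.2100 / 0.038² = 3.0660 × 0.2100 / 0.001444 ≈ 445.89.
Rounding up gives n = 446.

446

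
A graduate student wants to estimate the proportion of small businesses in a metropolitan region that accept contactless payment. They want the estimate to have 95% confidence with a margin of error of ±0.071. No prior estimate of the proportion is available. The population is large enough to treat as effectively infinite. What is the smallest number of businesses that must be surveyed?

191

For 95% confidence, z = 1.960.
With no prior estimate, use p = 0.5, giving p(1−p) = 0.25.
n = z²·p(1−p)/E² = 1.960² × 0.2500 / 0.071² = 3.8416 × 0.2500 / 0.005041 ≈ 190.52.
Rounding up gives n = 191.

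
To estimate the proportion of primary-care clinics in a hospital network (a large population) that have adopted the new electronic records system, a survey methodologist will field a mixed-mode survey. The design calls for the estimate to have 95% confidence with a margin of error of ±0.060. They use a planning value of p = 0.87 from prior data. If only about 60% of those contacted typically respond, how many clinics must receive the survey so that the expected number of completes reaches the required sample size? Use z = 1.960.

Completed interviews needed: n₀ = 1.960² × 0.1131 / 0.060² ≈ 120.69 → 121.
At a 60% response rate, contacts needed = 121 / 0.60 ≈ 201.67 → 202.

202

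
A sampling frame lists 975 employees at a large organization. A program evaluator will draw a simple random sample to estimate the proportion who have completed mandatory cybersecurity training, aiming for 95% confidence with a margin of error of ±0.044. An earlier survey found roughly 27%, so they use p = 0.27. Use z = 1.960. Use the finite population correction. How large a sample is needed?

Unadjusted: n₀ = 1.960² × 0.27 × 0.73 / 0.044² ≈ 391.11, so n₀ = 392.
Finite population correction with N = 975: n = n₀ / (1 + (n₀−1)/N) = 392 / (1 + 391/975) = 392 / 1.4010 ≈ 279.80.
Rounding up, n = 280.

280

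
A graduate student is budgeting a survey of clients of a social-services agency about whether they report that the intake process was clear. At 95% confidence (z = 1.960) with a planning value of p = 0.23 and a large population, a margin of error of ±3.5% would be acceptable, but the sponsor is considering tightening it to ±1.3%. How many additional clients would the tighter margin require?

3470

At ±3.5%: n = 1.960² × 0.1771 / 0.035² ≈ 555.39 → 556.
At ±1.3%: n = 1.960² × 0.1771 / 0.013² ≈ 4025.72 → 4026.
Additional respondents: 4026 − 556 = 3470.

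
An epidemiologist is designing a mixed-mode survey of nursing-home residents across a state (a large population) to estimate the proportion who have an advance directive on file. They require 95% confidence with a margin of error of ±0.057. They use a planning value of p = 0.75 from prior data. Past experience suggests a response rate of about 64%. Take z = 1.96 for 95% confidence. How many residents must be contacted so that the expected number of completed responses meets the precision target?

347

Completed interviews needed: n₀ = 1.96² × 0.1875 / 0.057² ≈ 221.70 → 222.
At a 64% response rate, contacts needed = 222 / 0.64 ≈ 346.88 → 347.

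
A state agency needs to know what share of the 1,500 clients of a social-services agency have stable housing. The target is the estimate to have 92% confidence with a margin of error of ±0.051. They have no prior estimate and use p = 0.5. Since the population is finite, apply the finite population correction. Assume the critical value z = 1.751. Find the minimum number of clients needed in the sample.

247

Unadjusted: n₀ = 1.751² × 0.50 × 0.50 / 0.051² ≈ 294.69, so n₀ = 295.
Finite population correction with N = 1,500: n = n₀ / (1 + (n₀−1)/N) = 295 / (1 + 294/1500) = 295 / 1.1960 ≈ 246.66.
Rounding up, n = 247.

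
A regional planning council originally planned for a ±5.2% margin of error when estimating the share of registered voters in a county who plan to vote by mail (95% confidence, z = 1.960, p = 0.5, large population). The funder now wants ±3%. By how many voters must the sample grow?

712

At ±5.2%: n = 1.960² × 0.2500 / 0.052² ≈ 355.18 → 356.
At ±3%: n = 1.960² × 0.2500 / 0.030² ≈ 1067.11 → 1068.
Additional respondents: 1068 − 356 = 712.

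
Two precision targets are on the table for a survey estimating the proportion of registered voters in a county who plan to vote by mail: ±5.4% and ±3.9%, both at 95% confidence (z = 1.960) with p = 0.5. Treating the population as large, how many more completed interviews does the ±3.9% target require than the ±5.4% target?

At ±5.4%: n = 1.960² × 0.2500 / 0.054² ≈ 329.36 → 330.
At ±3.9%: n = 1.960² × 0.2500 / 0.039² ≈ 631.43 → 632.
Additional respondents: 632 − 330 = 302.

302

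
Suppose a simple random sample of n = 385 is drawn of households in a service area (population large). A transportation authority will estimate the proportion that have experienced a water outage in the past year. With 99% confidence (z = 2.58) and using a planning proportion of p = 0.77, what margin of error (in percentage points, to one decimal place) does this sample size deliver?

SE(p̂) = √[p(1−p)/n] = √[0.1771/385] = 0.02145.
E = z × SE = 2.58 × 0.02145 = 0.05533, or 5.5 percentage points.

5.5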